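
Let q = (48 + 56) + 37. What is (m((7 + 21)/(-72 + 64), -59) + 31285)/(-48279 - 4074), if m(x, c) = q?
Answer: -31426/52353 ≈ -0.60027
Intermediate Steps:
q = 141 (q = 104 + 37 = 141)
m(x, c) = 141
(m((7 + 21)/(-72 + 64), -59) + 31285)/(-48279 - 4074) = (141 + 31285)/(-48279 - 4074) = 31426/(-52353) = 31426*(-1/52353) = -31426/52353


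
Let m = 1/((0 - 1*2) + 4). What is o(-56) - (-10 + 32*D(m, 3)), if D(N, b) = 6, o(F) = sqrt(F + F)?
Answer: -182 + 4*I*sqrt(7) ≈ -182.0 + 10.583*I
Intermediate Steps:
m = 1/2 (m = 1/((0 - 2) + 4) = 1/(-2 + 4) = 1/2 ≈ 0.50000)
o(F) = sqrt(2)*sqrt(F) (o(F) = sqrt(2*F) = sqrt(2)*sqrt(F))
o(-56) - (-10 + 32*D(m, 3)) = sqrt(2)*sqrt(-56) - (-10 + 32*6) = sqrt(2)*(2*I*sqrt(14)) - (-10 + 192) = 4*I*sqrt(7) - 1*182 = 4*I*sqrt(7) - 182 = -182 + 4*I*sqrt(7)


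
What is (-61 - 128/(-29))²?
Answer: 2692881/841 ≈ 3202.0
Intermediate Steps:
(-61 - 128/(-29))² = (-61 - 128*(-1/29))² = (-61 + 128/29)² = (-1641/29)² = 2692881/841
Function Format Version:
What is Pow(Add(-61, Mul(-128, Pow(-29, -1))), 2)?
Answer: Rational(2692881, 841) ≈ 3202.0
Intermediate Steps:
Pow(Add(-61, Mul(-128, Pow(-29, -1))), 2) = Pow(Add(-61, Mul(-128, Rational(-1, 29))), 2) = Pow(Add(-61, Rational(128, 29)), 2) = Pow(Rational(-1641, 29), 2) = Rational(2692881, 841)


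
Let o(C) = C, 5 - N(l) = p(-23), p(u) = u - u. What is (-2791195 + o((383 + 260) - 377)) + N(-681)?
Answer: -2790924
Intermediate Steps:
p(u) = 0
N(l) = 5 (N(l) = 5 - 1*0 = 5 + 0 = 5)
(-2791195 + o((383 + 260) - 377)) + N(-681) = (-2791195 + ((383 + 260) - 377)) + 5 = (-2791195 + (643 - 377)) + 5 = (-2791195 + 266) + 5 = -2790929 + 5 = -2790924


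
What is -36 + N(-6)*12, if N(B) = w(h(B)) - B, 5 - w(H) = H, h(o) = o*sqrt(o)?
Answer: 96 + 72*I*sqrt(6) ≈ 96.0 + 176.36*I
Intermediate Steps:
h(o) = o**(3/2)
w(H) = 5 - H
N(B) = 5 - B - B**(3/2) (N(B) = (5 - B**(3/2)) - B = 5 - B - B**(3/2))
-36 + N(-6)*12 = -36 + (5 - 1*(-6) - (-6)**(3/2))*12 = -36 + (5 + 6 - (-6)*I*sqrt(6))*12 = -36 + (5 + 6 + 6*I*sqrt(6))*12 = -36 + (11 + 6*I*sqrt(6))*12 = -36 + (132 + 72*I*sqrt(6)) = 96 + 72*I*sqrt(6)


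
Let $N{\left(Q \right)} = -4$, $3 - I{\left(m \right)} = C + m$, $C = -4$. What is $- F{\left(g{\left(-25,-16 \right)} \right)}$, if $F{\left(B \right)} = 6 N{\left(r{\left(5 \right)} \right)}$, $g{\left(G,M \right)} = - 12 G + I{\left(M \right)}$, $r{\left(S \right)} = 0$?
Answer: $24$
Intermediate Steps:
$I{\left(m \right)} = 7 - m$ ($I{\left(m \right)} = 3 - \left(-4 + m\right) = 7 - m$)
$g{\left(G,M \right)} = 7 - M - 12 G$ ($g{\left(G,M \right)} = - 12 G - \left(-7 + M\right) = 7 - M - 12 G$)
$F{\left(B \right)} = -24$ ($F{\left(B \right)} = 6 \left(-4\right) = -24$)
$- F{\left(g{\left(-25,-16 \right)} \right)} = \left(-1\right) \left(-24\right) = 24$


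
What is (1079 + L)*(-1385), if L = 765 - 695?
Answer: -1591365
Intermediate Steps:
L = 70
(1079 + L)*(-1385) = (1079 + 70)*(-1385) = 1149*(-1385) = -1591365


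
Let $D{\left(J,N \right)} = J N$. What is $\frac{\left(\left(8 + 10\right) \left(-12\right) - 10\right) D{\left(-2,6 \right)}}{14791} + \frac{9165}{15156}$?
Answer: $\frac{58887529}{74724132} \approx 0.78807$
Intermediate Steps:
$\frac{\left(\left(8 + 10\right) \left(-12\right) - 10\right) D{\left(-2,6 \right)}}{14791} + \frac{9165}{15156} = \frac{\left(\left(8 + 10\right) \left(-12\right) - 10\right) \left(\left(-2\right) 6\right)}{14791} + \frac{9165}{15156} = \left(18 \left(-12\right) - 10\right) \left(-12\right) \frac{1}{14791} + 9165 \cdot \frac{1}{15156} = \left(-216 - 10\right) \left(-12\right) \frac{1}{14791} + \frac{3055}{5052} = \left(-226\right) \left(-12\right) \frac{1}{14791} + \frac{3055}{5052} = 2712 \cdot \frac{1}{14791} + \frac{3055}{5052} = \frac{2712}{14791} + \frac{3055}{5052} = \frac{58887529}{74724132}$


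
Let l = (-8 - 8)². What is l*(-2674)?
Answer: -684544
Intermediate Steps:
l = 256 (l = (-16)² = 256)
l*(-2674) = 256*(-2674) = -684544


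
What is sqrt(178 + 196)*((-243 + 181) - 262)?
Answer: -324*sqrt(374) ≈ -6265.9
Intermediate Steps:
sqrt(178 + 196)*((-243 + 181) - 262) = sqrt(374)*(-62 - 262) = sqrt(374)*(-324) = -324*sqrt(374)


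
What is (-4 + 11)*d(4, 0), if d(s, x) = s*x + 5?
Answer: 35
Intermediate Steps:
d(s, x) = 5 + s*x
(-4 + 11)*d(4, 0) = (-4 + 11)*(5 + 4*0) = 7*(5 + 0) = 7*5 = 35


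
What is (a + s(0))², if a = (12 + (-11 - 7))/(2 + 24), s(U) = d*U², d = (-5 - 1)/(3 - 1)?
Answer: 9/169 ≈ 0.053254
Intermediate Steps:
d = -3 (d = -6/2 = -6*½ = -3)
s(U) = -3*U²
a = -3/13 (a = (12 - 18)/26 = -6*1/26 = -3/13 ≈ -0.23077)
(a + s(0))² = (-3/13 - 3*0²)² = (-3/13 - 3*0)² = (-3/13 + 0)² = (-3/13)² = 9/169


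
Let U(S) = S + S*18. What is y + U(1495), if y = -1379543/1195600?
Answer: 33959638457/1195600 ≈ 28404.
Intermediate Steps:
U(S) = 19*S (U(S) = S + 18*S = 19*S)
y = -1379543/1195600 (y = -1379543*1/1195600 = -1379543/1195600 ≈ -1.1539)
y + U(1495) = -1379543/1195600 + 19*1495 = -1379543/1195600 + 28405 = 33959638457/1195600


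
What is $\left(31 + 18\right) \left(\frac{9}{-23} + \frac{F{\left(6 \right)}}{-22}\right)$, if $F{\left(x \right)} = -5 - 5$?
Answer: $\frac{784}{253} \approx 3.0988$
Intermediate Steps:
$F{\left(x \right)} = -10$
$\left(31 + 18\right) \left(\frac{9}{-23} + \frac{F{\left(6 \right)}}{-22}\right) = \left(31 + 18\right) \left(\frac{9}{-23} - \frac{10}{-22}\right) = 49 \left(9 \left(- \frac{1}{23}\right) - - \frac{5}{11}\right) = 49 \left(- \frac{9}{23} + \frac{5}{11}\right) = 49 \cdot \frac{16}{253} = \frac{784}{253}$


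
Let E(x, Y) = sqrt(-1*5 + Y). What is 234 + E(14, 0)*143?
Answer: 234 + 143*I*sqrt(5) ≈ 234.0 + 319.76*I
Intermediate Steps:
E(x, Y) = sqrt(-5 + Y)
234 + E(14, 0)*143 = 234 + sqrt(-5 + 0)*143 = 234 + sqrt(-5)*143 = 234 + (I*sqrt(5))*143 = 234 + 143*I*sqrt(5)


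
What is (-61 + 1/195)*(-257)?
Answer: 3056758/195 ≈ 15676.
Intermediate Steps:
(-61 + 1/195)*(-257) = -11894/195*(-257) = 3056758/195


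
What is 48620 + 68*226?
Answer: 63988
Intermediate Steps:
48620 + 68*226 = 48620 + 15368 = 63988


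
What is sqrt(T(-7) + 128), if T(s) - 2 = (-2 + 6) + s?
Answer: sqrt(127) ≈ 11.269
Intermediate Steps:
T(s) = 6 + s (T(s) = 2 + ((-2 + 6) + s) = 2 + (4 + s) = 6 + s)
sqrt(T(-7) + 128) = sqrt((6 - 7) + 128) = sqrt(-1 + 128) = sqrt(127)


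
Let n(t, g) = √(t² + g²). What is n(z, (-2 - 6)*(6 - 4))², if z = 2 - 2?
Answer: 256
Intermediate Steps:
z = 0
n(t, g) = √(g² + t²)
n(z, (-2 - 6)*(6 - 4))² = (√(((-2 - 6)*(6 - 4))² + 0²))² = (√((-8*2)² + 0))² = (√((-16)² + 0))² = (√(256 + 0))² = (√256)² = 16² = 256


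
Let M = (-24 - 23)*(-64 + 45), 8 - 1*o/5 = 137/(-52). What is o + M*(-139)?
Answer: -6451839/52 ≈ -1.2407e+5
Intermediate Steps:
o = 2765/52 (o = 40 - 685/(-52) = 40 - 685*(-1)/52 = 40 - 5*(-137/52) = 40 + 685/52 = 2765/52 ≈ 53.173)
M = 893 (M = -47*(-19) = 893)
o + M*(-139) = 2765/52 + 893*(-139) = 2765/52 - 124127 = -6451839/52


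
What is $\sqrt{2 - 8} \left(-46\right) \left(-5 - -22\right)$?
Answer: $- 782 i \sqrt{6} \approx - 1915.5 i$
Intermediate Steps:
$\sqrt{2 - 8} \left(-46\right) \left(-5 - -22\right) = \sqrt{-6} \left(-46\right) \left(-5 + 22\right) = i \sqrt{6} \left(-46\right) 17 = - 46 i \sqrt{6} \cdot 17 = - 782 i \sqrt{6}$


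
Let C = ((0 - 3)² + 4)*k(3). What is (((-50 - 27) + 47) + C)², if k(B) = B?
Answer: 81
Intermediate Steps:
C = 39 (C = ((0 - 3)² + 4)*3 = ((-3)² + 4)*3 = (9 + 4)*3 = 13*3 = 39)
(((-50 - 27) + 47) + C)² = (((-50 - 27) + 47) + 39)² = ((-77 + 47) + 39)² = (-30 + 39)² = 9² = 81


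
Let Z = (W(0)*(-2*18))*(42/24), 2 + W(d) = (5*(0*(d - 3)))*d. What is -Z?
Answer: -126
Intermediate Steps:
W(d) = -2 (W(d) = -2 + (5*(0*(d - 3)))*d = -2 + (5*(0*(-3 + d)))*d = -2 + (5*0)*d = -2 + 0*d = -2 + 0 = -2)
Z = 126 (Z = (-(-4)*18)*(42/24) = (-2*(-36))*(42*(1/24)) = 72*(7/4) = 126)
-Z = -1*126 = -126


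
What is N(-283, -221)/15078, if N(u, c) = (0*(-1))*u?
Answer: 0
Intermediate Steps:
N(u, c) = 0 (N(u, c) = 0*u = 0)
N(-283, -221)/15078 = 0/15078 = 0*(1/15078) = 0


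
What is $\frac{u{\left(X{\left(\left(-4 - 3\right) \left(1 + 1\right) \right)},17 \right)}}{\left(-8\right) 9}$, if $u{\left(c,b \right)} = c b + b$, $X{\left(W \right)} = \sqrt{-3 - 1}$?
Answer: $- \frac{17}{72} - \frac{17 i}{36} \approx -0.23611 - 0.47222 i$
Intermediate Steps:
$X{\left(W \right)} = 2 i$ ($X{\left(W \right)} = \sqrt{-4} = 2 i$)
$u{\left(c,b \right)} = b + b c$ ($u{\left(c,b \right)} = b c + b = b + b c$)
$\frac{u{\left(X{\left(\left(-4 - 3\right) \left(1 + 1\right) \right)},17 \right)}}{\left(-8\right) 9} = \frac{17 \left(1 + 2 i\right)}{\left(-8\right) 9} = \frac{17 + 34 i}{-72} = \left(17 + 34 i\right) \left(- \frac{1}{72}\right) = - \frac{17}{72} - \frac{17 i}{36}$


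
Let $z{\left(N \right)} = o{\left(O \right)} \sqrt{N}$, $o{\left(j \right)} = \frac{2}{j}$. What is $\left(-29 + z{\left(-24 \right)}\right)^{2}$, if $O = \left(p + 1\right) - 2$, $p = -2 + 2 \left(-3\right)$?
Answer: $\frac{22675}{27} + \frac{232 i \sqrt{6}}{9} \approx 839.81 + 63.142 i$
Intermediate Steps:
$p = -8$ ($p = -2 - 6 = -8$)
$O = -9$ ($O = \left(-8 + 1\right) - 2 = -7 - 2 = -9$)
$z{\left(N \right)} = - \frac{2 \sqrt{N}}{9}$ ($z{\left(N \right)} = \frac{2}{-9} \sqrt{N} = 2 \left(- \frac{1}{9}\right) \sqrt{N} = - \frac{2 \sqrt{N}}{9}$)
$\left(-29 + z{\left(-24 \right)}\right)^{2} = \left(-29 - \frac{2 \sqrt{-24}}{9}\right)^{2} = \left(-29 - \frac{2 \cdot 2 i \sqrt{6}}{9}\right)^{2} = \left(-29 - \frac{4 i \sqrt{6}}{9}\right)^{2}$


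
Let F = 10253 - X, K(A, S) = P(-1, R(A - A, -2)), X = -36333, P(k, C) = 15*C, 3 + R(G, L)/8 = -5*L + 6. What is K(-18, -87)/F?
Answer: 780/23293 ≈ 0.033486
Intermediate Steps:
R(G, L) = 24 - 40*L (R(G, L) = -24 + 8*(-5*L + 6) = -24 + 8*(6 - 5*L) = -24 + (48 - 40*L) = 24 - 40*L)
K(A, S) = 1560 (K(A, S) = 15*(24 - 40*(-2)) = 15*(24 + 80) = 15*104 = 1560)
F = 46586 (F = 10253 - 1*(-36333) = 10253 + 36333 = 46586)
K(-18, -87)/F = 1560/46586 = 1560*(1/46586) = 780/23293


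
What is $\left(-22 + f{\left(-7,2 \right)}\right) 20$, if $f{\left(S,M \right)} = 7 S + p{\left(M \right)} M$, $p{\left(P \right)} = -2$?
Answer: $-1500$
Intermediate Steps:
$f{\left(S,M \right)} = - 2 M + 7 S$ ($f{\left(S,M \right)} = 7 S - 2 M = - 2 M + 7 S$)
$\left(-22 + f{\left(-7,2 \right)}\right) 20 = \left(-22 + \left(\left(-2\right) 2 + 7 \left(-7\right)\right)\right) 20 = \left(-22 - 53\right) 20 = \left(-75\right) 20 = -1500$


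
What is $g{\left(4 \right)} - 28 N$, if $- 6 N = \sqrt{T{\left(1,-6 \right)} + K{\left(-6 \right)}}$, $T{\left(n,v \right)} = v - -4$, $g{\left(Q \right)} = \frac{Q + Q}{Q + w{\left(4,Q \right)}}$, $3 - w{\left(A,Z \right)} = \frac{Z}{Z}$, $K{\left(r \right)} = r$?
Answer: $\frac{4}{3} + \frac{28 i \sqrt{2}}{3} \approx 1.3333 + 13.199 i$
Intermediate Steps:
$w{\left(A,Z \right)} = 2$ ($w{\left(A,Z \right)} = 3 - \frac{Z}{Z} = 3 - 1 = 2$)
$g{\left(Q \right)} = \frac{2 Q}{2 + Q}$ ($g{\left(Q \right)} = \frac{Q + Q}{Q + 2} = \frac{2 Q}{2 + Q}$)
$T{\left(n,v \right)} = 4 + v$ ($T{\left(n,v \right)} = v + 4 = 4 + v$)
$N = - \frac{i \sqrt{2}}{3}$ ($N = - \frac{\sqrt{\left(4 - 6\right) - 6}}{6} = - \frac{\sqrt{-2 - 6}}{6} = - \frac{\sqrt{-8}}{6} = - \frac{2 i \sqrt{2}}{6} = - \frac{i \sqrt{2}}{3} \approx - 0.4714 i$)
$g{\left(4 \right)} - 28 N = 2 \cdot 4 \frac{1}{2 + 4} - 28 \left(- \frac{i \sqrt{2}}{3}\right) = 2 \cdot 4 \cdot \frac{1}{6} + \frac{28 i \sqrt{2}}{3} = \frac{4}{3} + \frac{28 i \sqrt{2}}{3}$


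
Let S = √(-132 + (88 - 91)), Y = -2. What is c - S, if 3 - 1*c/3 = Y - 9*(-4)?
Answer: -93 - 3*I*√15 ≈ -93.0 - 11.619*I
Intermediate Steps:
S = 3*I*√15 (S = √(-132 - 3) = √(-135) = 3*I*√15 ≈ 11.619*I)
c = -93 (c = 9 - 3*(-2 - 9*(-4)) = 9 - 3*(-2 + 36) = 9 - 3*34 = 9 - 102 = -93)
c - S = -93 - 3*I*√15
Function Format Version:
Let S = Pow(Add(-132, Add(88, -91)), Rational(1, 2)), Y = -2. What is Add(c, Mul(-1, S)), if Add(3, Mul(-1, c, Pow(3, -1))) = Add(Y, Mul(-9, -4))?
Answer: Add(-93, Mul(-3, I, Pow(15, Rational(1, 2)))) ≈ Add(-93.000, Mul(-11.619, I))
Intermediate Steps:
S = Mul(3, I, Pow(15, Rational(1, 2))) (S = Pow(Add(-132, -3), Rational(1, 2)) = Pow(-135, Rational(1, 2)) = Mul(3, I, Pow(15, Rational(1, 2))) ≈ Mul(11.619, I))
c = -93 (c = Add(9, Mul(-3, Add(-2, Mul(-9, -4)))) = Add(9, Mul(-3, Add(-2, 36))) = Add(9, Mul(-3, 34)) = Add(9, -102) = -93)
Add(c, Mul(-1, S)) = Add(-93, Mul(-1, Mul(3, I, Pow(15, Rational(1, 2))))) = Add(-93, Mul(-3, I, Pow(15, Rational(1, 2))))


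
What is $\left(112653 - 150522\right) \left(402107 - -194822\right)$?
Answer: $-22605104301$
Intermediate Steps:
$\left(112653 - 150522\right) \left(402107 - -194822\right) = - 37869 \left(402107 + 194822\right) = \left(-37869\right) 596929 = -22605104301$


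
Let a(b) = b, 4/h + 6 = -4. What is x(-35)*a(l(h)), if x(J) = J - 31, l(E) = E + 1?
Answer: -198/5 ≈ -39.600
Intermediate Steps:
h = -⅖ (h = 4/(-6 - 4) = 4/(-10) = 4*(-⅒) = -⅖ ≈ -0.40000)
l(E) = 1 + E
x(J) = -31 + J
x(-35)*a(l(h)) = (-31 - 35)*(1 - ⅖) = -66*⅗ = -198/5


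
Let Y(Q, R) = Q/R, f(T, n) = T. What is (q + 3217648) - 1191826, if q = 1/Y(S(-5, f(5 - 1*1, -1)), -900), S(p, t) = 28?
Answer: 14180529/7 ≈ 2.0258e+6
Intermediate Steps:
q = -225/7 (q = 1/(28/(-900)) = 1/(28*(-1/900)) = 1/(-7/225) = -225/7 ≈ -32.143)
(q + 3217648) - 1191826 = (-225/7 + 3217648) - 1191826 = 22523311/7 - 1191826 = 14180529/7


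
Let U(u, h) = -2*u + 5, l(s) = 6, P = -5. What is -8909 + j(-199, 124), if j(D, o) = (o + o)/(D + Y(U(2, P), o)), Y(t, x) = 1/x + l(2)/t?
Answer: -213232031/23931 ≈ -8910.3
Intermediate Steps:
U(u, h) = 5 - 2*u
Y(t, x) = 1/x + 6/t
j(D, o) = 2*o/(6 + D + 1/o) (j(D, o) = (o + o)/(D + (1/o + 6/(5 - 2*2))) = (2*o)/(D + (1/o + 6/(5 - 4))) = (2*o)/(D + (1/o + 6/1)) = (2*o)/(D + (1/o + 6*1)) = (2*o)/(D + (1/o + 6)) = (2*o)/(D + (6 + 1/o)) = (2*o)/(6 + D + 1/o) = 2*o/(6 + D + 1/o))
-8909 + j(-199, 124) = -8909 + 2*124**2/(1 + 124*(6 - 199)) = -8909 + 2*15376/(1 + 124*(-193)) = -8909 + 2*15376/(1 - 23932) = -8909 + 2*15376/(-23931) = -8909 + 2*15376*(-1/23931) = -8909 - 30752/23931 = -213232031/23931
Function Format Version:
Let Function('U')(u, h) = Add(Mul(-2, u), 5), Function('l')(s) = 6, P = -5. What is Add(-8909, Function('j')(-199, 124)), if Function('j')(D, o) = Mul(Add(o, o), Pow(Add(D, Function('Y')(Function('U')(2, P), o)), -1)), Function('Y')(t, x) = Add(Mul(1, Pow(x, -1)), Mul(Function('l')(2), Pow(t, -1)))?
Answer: Rational(-213232031, 23931) ≈ -8910.3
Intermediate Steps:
Function('U')(u, h) = Add(5, Mul(-2, u))
Function('Y')(t, x) = Add(Pow(x, -1), Mul(6, Pow(t, -1))) (Function('Y')(t, x) = Add(Mul(1, Pow(x, -1)), Mul(6, Pow(t, -1))) = Add(Pow(x, -1), Mul(6, Pow(t, -1))))
Function('j')(D, o) = Mul(2, o, Pow(Add(6, D, Pow(o, -1)), -1)) (Function('j')(D, o) = Mul(Add(o, o), Pow(Add(D, Add(Pow(o, -1), Mul(6, Pow(Add(5, Mul(-2, 2)), -1)))), -1)) = Mul(Mul(2, o), Pow(Add(D, Add(Pow(o, -1), Mul(6, Pow(Add(5, -4), -1)))), -1)) = Mul(Mul(2, o), Pow(Add(D, Add(Pow(o, -1), Mul(6, Pow(1, -1)))), -1)) = Mul(Mul(2, o), Pow(Add(D, Add(Pow(o, -1), Mul(6, 1))), -1)) = Mul(Mul(2, o), Pow(Add(D, Add(Pow(o, -1), 6)), -1)) = Mul(Mul(2, o), Pow(Add(D, Add(6, Pow(o, -1))), -1)) = Mul(Mul(2, o), Pow(Add(6, D, Pow(o, -1)), -1)) = Mul(2, o, Pow(Add(6, D, Pow(o, -1)), -1)))
Add(-8909, Function('j')(-199, 124)) = Add(-8909, Mul(2, Pow(124, 2), Pow(Add(1, Mul(124, Add(6, -199))), -1))) = Add(-8909, Mul(2, 15376, Pow(Add(1, Mul(124, -193)), -1))) = Add(-8909, Mul(2, 15376, Pow(Add(1, -23932), -1))) = Add(-8909, Mul(2, 15376, Pow(-23931, -1))) = Add(-8909, Mul(2, 15376, Rational(-1, 23931))) = Add(-8909, Rational(-30752, 23931)) = Rational(-213232031, 23931)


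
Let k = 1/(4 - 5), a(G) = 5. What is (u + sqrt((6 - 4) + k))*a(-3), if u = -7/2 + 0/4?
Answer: -25/2 ≈ -12.500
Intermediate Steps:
k = -1 (k = 1/(-1) = -1)
u = -7/2 (u = -7*1/2 + 0*(1/4) = -7/2 + 0 = -7/2 ≈ -3.5000)
(u + sqrt((6 - 4) + k))*a(-3) = (-7/2 + sqrt((6 - 4) - 1))*5 = (-7/2 + sqrt(2 - 1))*5 = (-7/2 + sqrt(1))*5 = (-7/2 + 1)*5 = -5/2*5 = -25/2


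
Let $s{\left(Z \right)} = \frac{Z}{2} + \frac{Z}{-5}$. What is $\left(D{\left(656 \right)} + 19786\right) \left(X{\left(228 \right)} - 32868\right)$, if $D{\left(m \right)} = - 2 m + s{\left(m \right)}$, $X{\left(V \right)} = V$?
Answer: $-609414912$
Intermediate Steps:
$s{\left(Z \right)} = \frac{3 Z}{10}$ ($s{\left(Z \right)} = Z \frac{1}{2} + Z \left(- \frac{1}{5}\right) = \frac{Z}{2} - \frac{Z}{5} = \frac{3 Z}{10}$)
$D{\left(m \right)} = - \frac{17 m}{10}$ ($D{\left(m \right)} = - 2 m + \frac{3 m}{10} = - \frac{17 m}{10}$)
$\left(D{\left(656 \right)} + 19786\right) \left(X{\left(228 \right)} - 32868\right) = \left(\left(- \frac{17}{10}\right) 656 + 19786\right) \left(228 - 32868\right) = \left(- \frac{5576}{5} + 19786\right) \left(228 - 32868\right) = \frac{93354}{5} \left(-32640\right) = -609414912$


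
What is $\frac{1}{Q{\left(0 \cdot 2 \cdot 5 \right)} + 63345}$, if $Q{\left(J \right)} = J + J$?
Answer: $\frac{1}{63345} \approx 1.5787 \cdot 10^{-5}$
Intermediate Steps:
$Q{\left(J \right)} = 2 J$
$\frac{1}{Q{\left(0 \cdot 2 \cdot 5 \right)} + 63345} = \frac{1}{2 \cdot 0 \cdot 2 \cdot 5 + 63345} = \frac{1}{2 \cdot 0 \cdot 5 + 63345} = \frac{1}{2 \cdot 0 + 63345} = \frac{1}{0 + 63345} = \frac{1}{63345}$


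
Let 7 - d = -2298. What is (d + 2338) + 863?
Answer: 5506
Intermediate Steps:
d = 2305 (d = 7 - 1*(-2298) = 7 + 2298 = 2305)
(d + 2338) + 863 = (2305 + 2338) + 863 = 4643 + 863 = 5506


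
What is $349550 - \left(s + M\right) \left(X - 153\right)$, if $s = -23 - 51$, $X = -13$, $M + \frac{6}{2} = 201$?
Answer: $370134$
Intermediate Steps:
$M = 198$ ($M = -3 + 201 = 198$)
$s = -74$
$349550 - \left(s + M\right) \left(X - 153\right) = 349550 - \left(-74 + 198\right) \left(-13 - 153\right) = 349550 - 124 \left(-166\right) = 349550 - -20584 = 349550 + 20584 = 370134$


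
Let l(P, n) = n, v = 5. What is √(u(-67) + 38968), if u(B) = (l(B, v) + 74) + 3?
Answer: 5*√1562 ≈ 197.61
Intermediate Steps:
u(B) = 82 (u(B) = (5 + 74) + 3 = 79 + 3 = 82)
√(u(-67) + 38968) = √(82 + 38968) = √39050 = 5*√1562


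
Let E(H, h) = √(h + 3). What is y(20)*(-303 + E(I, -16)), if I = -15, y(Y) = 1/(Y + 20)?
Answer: -303/40 + I*√13/40 ≈ -7.575 + 0.090139*I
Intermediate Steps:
y(Y) = 1/(20 + Y)
E(H, h) = √(3 + h)
y(20)*(-303 + E(I, -16)) = (-303 + √(3 - 16))/(20 + 20) = (-303 + √(-13))/40 = (-303 + I*√13)/40 = -303/40 + I*√13/40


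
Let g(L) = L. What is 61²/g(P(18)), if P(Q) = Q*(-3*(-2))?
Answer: 3721/108 ≈ 34.454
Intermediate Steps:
P(Q) = 6*Q (P(Q) = Q*6 = 6*Q)
61²/g(P(18)) = 61²/((6*18)) = 3721/108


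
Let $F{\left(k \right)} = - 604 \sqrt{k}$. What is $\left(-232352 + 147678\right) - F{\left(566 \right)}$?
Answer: $-84674 + 604 \sqrt{566} \approx -70304.0$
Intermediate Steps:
$\left(-232352 + 147678\right) - F{\left(566 \right)} = \left(-232352 + 147678\right) - - 604 \sqrt{566} = -84674 + 604 \sqrt{566}$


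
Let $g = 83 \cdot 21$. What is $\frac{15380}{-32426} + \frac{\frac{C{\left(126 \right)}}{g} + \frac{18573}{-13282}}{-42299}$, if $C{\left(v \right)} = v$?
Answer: $- \frac{358566161770189}{756023075310922} \approx -0.47428$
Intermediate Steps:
$g = 1743$
$\frac{15380}{-32426} + \frac{\frac{C{\left(126 \right)}}{g} + \frac{18573}{-13282}}{-42299} = \frac{15380}{-32426} + \frac{\frac{126}{1743} + \frac{18573}{-13282}}{-42299} = 15380 \left(- \frac{1}{32426}\right) + \left(126 \cdot \frac{1}{1743} + 18573 \left(- \frac{1}{13282}\right)\right) \left(- \frac{1}{42299}\right) = - \frac{7690}{16213} + \left(\frac{6}{83} - \frac{18573}{13282}\right) \left(- \frac{1}{42299}\right) = - \frac{7690}{16213} - - \frac{1461867}{46630671394} = - \frac{7690}{16213} + \frac{1461867}{46630671394} = - \frac{358566161770189}{756023075310922}$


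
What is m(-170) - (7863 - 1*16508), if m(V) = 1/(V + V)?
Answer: 2939299/340 ≈ 8645.0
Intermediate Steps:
m(V) = 1/(2*V)
m(-170) - (7863 - 1*16508) = (1/2)/(-170) - (7863 - 1*16508) = (1/2)*(-1/170) - (7863 - 16508) = -1/340 - 1*(-8645) = -1/340 + 8645 = 2939299/340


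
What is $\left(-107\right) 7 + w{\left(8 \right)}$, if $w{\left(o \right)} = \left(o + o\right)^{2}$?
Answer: $-493$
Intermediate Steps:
$w{\left(o \right)} = 4 o^{2}$ ($w{\left(o \right)} = \left(2 o\right)^{2} = 4 o^{2}$)
$\left(-107\right) 7 + w{\left(8 \right)} = \left(-107\right) 7 + 4 \cdot 8^{2} = -749 + 4 \cdot 64 = -749 + 256 = -493$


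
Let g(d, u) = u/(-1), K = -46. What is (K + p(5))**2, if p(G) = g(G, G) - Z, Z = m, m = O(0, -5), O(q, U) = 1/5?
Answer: 65536/25 ≈ 2621.4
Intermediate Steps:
O(q, U) = 1/5
m = 1/5 ≈ 0.20000
g(d, u) = -u (g(d, u) = u*(-1) = -u)
Z = 1/5 ≈ 0.20000
p(G) = -1/5 - G (p(G) = -G - 1*1/5 = -G - 1/5 = -1/5 - G)
(K + p(5))**2 = (-46 + (-1/5 - 1*5))**2 = (-46 + (-1/5 - 5))**2 = (-46 - 26/5)**2 = (-256/5)**2 = 65536/25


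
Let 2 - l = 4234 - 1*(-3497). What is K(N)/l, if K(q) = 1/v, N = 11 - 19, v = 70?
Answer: -1/541030 ≈ -1.8483e-6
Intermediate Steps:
N = -8
l = -7729 (l = 2 - (4234 - 1*(-3497)) = 2 - (4234 + 3497) = 2 - 1*7731 = 2 - 7731 = -7729)
K(q) = 1/70
K(N)/l = (1/70)/(-7729) = (1/70)*(-1/7729) = -1/541030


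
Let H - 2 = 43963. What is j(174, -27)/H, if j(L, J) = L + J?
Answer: 49/14655 ≈ 0.0033436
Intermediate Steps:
j(L, J) = J + L
H = 43965 (H = 2 + 43963 = 43965)
j(174, -27)/H = (-27 + 174)/43965 = 147*(1/43965) = 49/14655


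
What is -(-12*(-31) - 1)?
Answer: -371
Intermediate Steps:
-(-12*(-31) - 1) = -(372 - 1) = -1*371 = -371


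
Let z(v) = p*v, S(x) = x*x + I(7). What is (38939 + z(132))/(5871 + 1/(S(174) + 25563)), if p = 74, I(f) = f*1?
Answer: 2720091122/327871867 ≈ 8.2962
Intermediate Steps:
I(f) = f
S(x) = 7 + x**2 (S(x) = x*x + 7 = x**2 + 7 = 7 + x**2)
z(v) = 74*v
(38939 + z(132))/(5871 + 1/(S(174) + 25563)) = (38939 + 74*132)/(5871 + 1/((7 + 174**2) + 25563)) = (38939 + 9768)/(5871 + 1/((7 + 30276) + 25563)) = 48707/(5871 + 1/(30283 + 25563)) = 48707/(5871 + 1/55846) = 48707/(327871867/55846) = 48707*(55846/327871867) = 2720091122/327871867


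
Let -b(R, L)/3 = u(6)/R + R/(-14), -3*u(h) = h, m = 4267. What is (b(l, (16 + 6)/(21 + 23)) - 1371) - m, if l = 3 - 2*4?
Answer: -394819/70 ≈ -5640.3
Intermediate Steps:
u(h) = -h/3
l = -5 (l = 3 - 8 = -5)
b(R, L) = 6/R + 3*R/14 (b(R, L) = -3*((-⅓*6)/R + R/(-14)) = -3*(-2/R + R*(-1/14)) = -3*(-2/R - R/14) = 6/R + 3*R/14)
(b(l, (16 + 6)/(21 + 23)) - 1371) - m = ((6/(-5) + (3/14)*(-5)) - 1371) - 1*4267 = ((6*(-⅕) - 15/14) - 1371) - 4267 = ((-6/5 - 15/14) - 1371) - 4267 = (-159/70 - 1371) - 4267 = -96129/70 - 4267 = -394819/70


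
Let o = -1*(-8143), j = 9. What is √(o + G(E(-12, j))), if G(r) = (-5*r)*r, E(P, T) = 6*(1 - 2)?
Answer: √7963 ≈ 89.236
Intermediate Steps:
o = 8143
E(P, T) = -6 (E(P, T) = 6*(-1) = -6)
G(r) = -5*r²
√(o + G(E(-12, j))) = √(8143 - 5*(-6)²) = √(8143 - 5*36) = √(8143 - 180) = √7963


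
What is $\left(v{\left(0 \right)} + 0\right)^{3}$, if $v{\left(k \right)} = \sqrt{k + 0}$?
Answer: $0$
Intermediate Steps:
$v{\left(k \right)} = \sqrt{k}$
$\left(v{\left(0 \right)} + 0\right)^{3} = \left(\sqrt{0} + 0\right)^{3} = \left(0 + 0\right)^{3} = 0^{3} = 0$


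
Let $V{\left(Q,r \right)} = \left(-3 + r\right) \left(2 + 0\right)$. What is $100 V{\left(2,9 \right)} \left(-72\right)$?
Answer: $-86400$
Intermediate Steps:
$V{\left(Q,r \right)} = -6 + 2 r$ ($V{\left(Q,r \right)} = \left(-3 + r\right) 2 = -6 + 2 r$)
$100 V{\left(2,9 \right)} \left(-72\right) = 100 \left(-6 + 2 \cdot 9\right) \left(-72\right) = 100 \left(-6 + 18\right) \left(-72\right) = 100 \cdot 12 \left(-72\right) = 1200 \left(-72\right) = -86400$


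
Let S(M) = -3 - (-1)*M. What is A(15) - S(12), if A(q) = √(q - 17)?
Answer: -9 + I*√2 ≈ -9.0 + 1.4142*I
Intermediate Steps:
A(q) = √(-17 + q)
S(M) = -3 + M
A(15) - S(12) = √(-17 + 15) - (-3 + 12) = √(-2) - 1*9 = I*√2 - 9 = -9 + I*√2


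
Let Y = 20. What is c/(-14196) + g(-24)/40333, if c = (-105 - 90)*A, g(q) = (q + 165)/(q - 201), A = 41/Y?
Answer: 123955543/4404363600 ≈ 0.028144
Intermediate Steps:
A = 41/20 ≈ 2.0500
g(q) = (165 + q)/(-201 + q)
c = -1599/4 (c = (-105 - 90)*(41/20) = -195*41/20 = -1599/4 ≈ -399.75)
c/(-14196) + g(-24)/40333 = -1599/4/(-14196) + ((165 - 24)/(-201 - 24))/40333 = -1599/4*(-1/14196) + (141/(-225))*(1/40333) = 41/1456 - 1/225*141*(1/40333) = 41/1456 - 47/75*1/40333 = 41/1456 - 47/3024975 = 123955543/4404363600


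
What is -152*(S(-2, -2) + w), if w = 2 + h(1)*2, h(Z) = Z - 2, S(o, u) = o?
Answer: 304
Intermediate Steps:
h(Z) = -2 + Z
w = 0 (w = 2 + (-2 + 1)*2 = 2 - 1*2 = 2 - 2 = 0)
-152*(S(-2, -2) + w) = -152*(-2 + 0) = -152*(-2) = 304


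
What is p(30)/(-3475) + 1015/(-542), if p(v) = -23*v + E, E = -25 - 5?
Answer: -627377/376690 ≈ -1.6655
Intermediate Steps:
E = -30
p(v) = -30 - 23*v (p(v) = -23*v - 30 = -30 - 23*v)
p(30)/(-3475) + 1015/(-542) = (-30 - 23*30)/(-3475) + 1015/(-542) = (-30 - 690)*(-1/3475) + 1015*(-1/542) = -720*(-1/3475) - 1015/542 = 144/695 - 1015/542 = -627377/376690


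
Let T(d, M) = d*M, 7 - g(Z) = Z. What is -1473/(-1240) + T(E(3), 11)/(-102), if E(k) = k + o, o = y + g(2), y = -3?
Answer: 41023/63240 ≈ 0.64869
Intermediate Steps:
g(Z) = 7 - Z
o = 2 (o = -3 + (7 - 1*2) = -3 + (7 - 2) = -3 + 5 = 2)
E(k) = 2 + k (E(k) = k + 2 = 2 + k)
T(d, M) = M*d
-1473/(-1240) + T(E(3), 11)/(-102) = -1473/(-1240) + (11*(2 + 3))/(-102) = -1473*(-1/1240) + (11*5)*(-1/102) = 1473/1240 + 55*(-1/102) = 1473/1240 - 55/102 = 41023/63240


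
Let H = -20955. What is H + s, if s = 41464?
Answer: 20509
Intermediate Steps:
H + s = -20955 + 41464 = 20509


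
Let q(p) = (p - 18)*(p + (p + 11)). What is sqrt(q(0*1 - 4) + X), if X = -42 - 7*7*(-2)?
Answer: I*sqrt(10) ≈ 3.1623*I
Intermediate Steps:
q(p) = (-18 + p)*(11 + 2*p) (q(p) = (-18 + p)*(p + (11 + p)) = (-18 + p)*(11 + 2*p))
X = 56 (X = -42 - 49*(-2) = -42 - 1*(-98) = -42 + 98 = 56)
sqrt(q(0*1 - 4) + X) = sqrt((-198 - 25*(0*1 - 4) + 2*(0*1 - 4)**2) + 56) = sqrt((-198 - 25*(0 - 4) + 2*(0 - 4)**2) + 56) = sqrt((-198 - 25*(-4) + 2*(-4)**2) + 56) = sqrt((-198 + 100 + 2*16) + 56) = sqrt((-198 + 100 + 32) + 56) = sqrt(-66 + 56) = sqrt(-10) = I*sqrt(10)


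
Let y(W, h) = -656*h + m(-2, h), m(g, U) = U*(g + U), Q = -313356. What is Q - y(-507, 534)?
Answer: -247140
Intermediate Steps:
m(g, U) = U*(U + g)
y(W, h) = -656*h + h*(-2 + h) (y(W, h) = -656*h + h*(h - 2) = -656*h + h*(-2 + h))
Q - y(-507, 534) = -313356 - 534*(-658 + 534) = -313356 - 534*(-124) = -313356 - 1*(-66216) = -313356 + 66216 = -247140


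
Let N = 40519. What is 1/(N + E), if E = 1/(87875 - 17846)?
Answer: 70029/2837505052 ≈ 2.4680e-5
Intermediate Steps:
E = 1/70029 ≈ 1.4280e-5
1/(N + E) = 1/(40519 + 1/70029) = 1/(2837505052/70029) = 70029/2837505052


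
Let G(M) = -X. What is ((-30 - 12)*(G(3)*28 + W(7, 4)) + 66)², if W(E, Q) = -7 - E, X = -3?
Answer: 8259876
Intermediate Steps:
G(M) = 3 (G(M) = -1*(-3) = 3)
((-30 - 12)*(G(3)*28 + W(7, 4)) + 66)² = ((-30 - 12)*(3*28 + (-7 - 1*7)) + 66)² = (-42*(84 + (-7 - 7)) + 66)² = (-42*(84 - 14) + 66)² = (-42*70 + 66)² = (-2940 + 66)² = (-2874)² = 8259876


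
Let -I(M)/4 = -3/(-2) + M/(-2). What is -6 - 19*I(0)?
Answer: 108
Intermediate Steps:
I(M) = -6 + 2*M (I(M) = -4*(-3/(-2) + M/(-2)) = -4*(-3*(-1/2) + M*(-1/2)) = -4*(3/2 - M/2) = -6 + 2*M)
-6 - 19*I(0) = -6 - 19*(-6 + 2*0) = -6 - 19*(-6 + 0) = -6 - 19*(-6) = -6 + 114 = 108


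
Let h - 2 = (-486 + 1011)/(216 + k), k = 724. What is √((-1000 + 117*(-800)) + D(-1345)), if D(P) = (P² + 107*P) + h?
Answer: √13877048967/94 ≈ 1253.2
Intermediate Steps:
h = 481/188 (h = 2 + (-486 + 1011)/(216 + 724) = 2 + 525/940 = 2 + 525*(1/940) = 2 + 105/188 = 481/188 ≈ 2.5585)
D(P) = 481/188 + P² + 107*P (D(P) = (P² + 107*P) + 481/188 = 481/188 + P² + 107*P)
√((-1000 + 117*(-800)) + D(-1345)) = √((-1000 + 117*(-800)) + (481/188 + (-1345)² + 107*(-1345))) = √((-1000 - 93600) + (481/188 + 1809025 - 143915)) = √(-94600 + 313041161/188) = √(295256361/188) = √13877048967/94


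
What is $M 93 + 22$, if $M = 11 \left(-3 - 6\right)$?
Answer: $-9185$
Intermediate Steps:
$M = -99$ ($M = 11 \left(-9\right) = -99$)
$M 93 + 22 = \left(-99\right) 93 + 22 = -9207 + 22 = -9185$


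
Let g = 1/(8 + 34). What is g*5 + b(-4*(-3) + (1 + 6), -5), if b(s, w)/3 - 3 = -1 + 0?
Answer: 257/42 ≈ 6.1190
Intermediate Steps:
b(s, w) = 6 (b(s, w) = 9 + 3*(-1 + 0) = 9 + 3*(-1) = 9 - 3 = 6)
g = 1/42 ≈ 0.023810
g*5 + b(-4*(-3) + (1 + 6), -5) = (1/42)*5 + 6 = 5/42 + 6 = 257/42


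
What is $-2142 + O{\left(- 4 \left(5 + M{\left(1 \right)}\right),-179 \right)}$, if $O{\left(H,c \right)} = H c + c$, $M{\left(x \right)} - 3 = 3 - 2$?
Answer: $4123$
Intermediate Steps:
$M{\left(x \right)} = 4$ ($M{\left(x \right)} = 3 + \left(3 - 2\right) = 3 + 1 = 4$)
$O{\left(H,c \right)} = c + H c$
$-2142 + O{\left(- 4 \left(5 + M{\left(1 \right)}\right),-179 \right)} = -2142 - 179 \left(1 - 4 \left(5 + 4\right)\right) = -2142 - 179 \left(1 - 36\right) = -2142 - -6265 = -2142 + 6265 = 4123$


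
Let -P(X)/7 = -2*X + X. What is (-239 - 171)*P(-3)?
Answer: 8610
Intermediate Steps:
P(X) = 7*X (P(X) = -7*(-2*X + X) = -(-7)*X = 7*X)
(-239 - 171)*P(-3) = (-239 - 171)*(7*(-3)) = -410*(-21) = 8610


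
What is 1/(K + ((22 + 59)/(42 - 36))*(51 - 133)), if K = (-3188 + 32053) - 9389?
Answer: 1/18369 ≈ 5.4440e-5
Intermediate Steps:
K = 19476 (K = 28865 - 9389 = 19476)
1/(K + ((22 + 59)/(42 - 36))*(51 - 133)) = 1/(19476 + ((22 + 59)/(42 - 36))*(51 - 133)) = 1/(19476 + (81/6)*(-82)) = 1/(19476 + (81*(1/6))*(-82)) = 1/(19476 + (27/2)*(-82)) = 1/(19476 - 1107) = 1/18369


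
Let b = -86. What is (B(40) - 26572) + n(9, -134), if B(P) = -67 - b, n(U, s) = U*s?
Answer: -27759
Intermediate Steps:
B(P) = 19 (B(P) = -67 - 1*(-86) = -67 + 86 = 19)
(B(40) - 26572) + n(9, -134) = (19 - 26572) + 9*(-134) = -26553 - 1206 = -27759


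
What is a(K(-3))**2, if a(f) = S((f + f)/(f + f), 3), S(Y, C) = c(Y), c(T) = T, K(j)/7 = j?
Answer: 1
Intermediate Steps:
K(j) = 7*j
S(Y, C) = Y
a(f) = 1 (a(f) = (f + f)/(f + f) = (2*f)/((2*f)) = (2*f)*(1/(2*f)) = 1)
a(K(-3))**2 = 1**2 = 1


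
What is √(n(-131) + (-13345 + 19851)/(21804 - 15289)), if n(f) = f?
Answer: I*√5517937885/6515 ≈ 11.402*I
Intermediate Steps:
√(n(-131) + (-13345 + 19851)/(21804 - 15289)) = √(-131 + (-13345 + 19851)/(21804 - 15289)) = √(-131 + 6506/6515) = √(-846959/6515) = I*√5517937885/6515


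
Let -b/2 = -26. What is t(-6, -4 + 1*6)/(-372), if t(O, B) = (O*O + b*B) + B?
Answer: -71/186 ≈ -0.38172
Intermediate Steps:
b = 52 (b = -2*(-26) = 52)
t(O, B) = O² + 53*B (t(O, B) = (O*O + 52*B) + B = (O² + 52*B) + B = O² + 53*B)
t(-6, -4 + 1*6)/(-372) = ((-6)² + 53*(-4 + 1*6))/(-372) = (36 + 53*(-4 + 6))*(-1/372) = (36 + 53*2)*(-1/372) = (36 + 106)*(-1/372) = 142*(-1/372) = -71/186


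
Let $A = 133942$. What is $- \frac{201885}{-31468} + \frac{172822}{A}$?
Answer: $\frac{16239621683}{2107443428} \approx 7.7058$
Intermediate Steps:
$- \frac{201885}{-31468} + \frac{172822}{A} = - \frac{201885}{-31468} + \frac{172822}{133942} = \left(-201885\right) \left(- \frac{1}{31468}\right) + 172822 \cdot \frac{1}{133942} = \frac{201885}{31468} + \frac{86411}{66971} = \frac{16239621683}{2107443428}$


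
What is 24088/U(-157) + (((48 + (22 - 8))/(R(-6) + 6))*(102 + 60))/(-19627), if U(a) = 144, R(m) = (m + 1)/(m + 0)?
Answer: 2421888025/14484726 ≈ 167.20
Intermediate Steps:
R(m) = (1 + m)/m
24088/U(-157) + (((48 + (22 - 8))/(R(-6) + 6))*(102 + 60))/(-19627) = 24088/144 + (((48 + (22 - 8))/((1 - 6)/(-6) + 6))*(102 + 60))/(-19627) = 24088*(1/144) + (((48 + 14)/(-⅙*(-5) + 6))*162)*(-1/19627) = 3011/18 + ((62/(⅚ + 6))*162)*(-1/19627) = 3011/18 + ((62/(41/6))*162)*(-1/19627) = 3011/18 + ((62*(6/41))*162)*(-1/19627) = 3011/18 + ((372/41)*162)*(-1/19627) = 3011/18 + (60264/41)*(-1/19627) = 3011/18 - 60264/804707 = 2421888025/14484726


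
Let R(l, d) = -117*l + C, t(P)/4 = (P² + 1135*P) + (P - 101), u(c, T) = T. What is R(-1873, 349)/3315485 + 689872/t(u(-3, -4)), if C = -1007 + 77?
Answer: -570804968261/15347380065 ≈ -37.192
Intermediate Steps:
C = -930
t(P) = -404 + 4*P² + 4544*P (t(P) = 4*((P² + 1135*P) + (P - 101)) = 4*((P² + 1135*P) + (-101 + P)) = 4*(-101 + P² + 1136*P) = -404 + 4*P² + 4544*P)
R(l, d) = -930 - 117*l (R(l, d) = -117*l - 930 = -930 - 117*l)
R(-1873, 349)/3315485 + 689872/t(u(-3, -4)) = (-930 - 117*(-1873))/3315485 + 689872/(-404 + 4*(-4)² + 4544*(-4)) = (-930 + 219141)*(1/3315485) + 689872/(-404 + 4*16 - 18176) = 218211*(1/3315485) + 689872/(-404 + 64 - 18176) = 218211/3315485 + 689872/(-18516) = 218211/3315485 + 689872*(-1/18516) = 218211/3315485 - 172468/4629 = -570804968261/15347380065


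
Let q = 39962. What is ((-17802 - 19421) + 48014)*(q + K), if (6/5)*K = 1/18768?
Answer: 5395549040299/12512 ≈ 4.3123e+8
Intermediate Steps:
K = 5/112608 (K = (⅚)/18768 = (⅚)*(1/18768) = 5/112608 ≈ 4.4402e-5)
((-17802 - 19421) + 48014)*(q + K) = ((-17802 - 19421) + 48014)*(39962 + 5/112608) = (-37223 + 48014)*(4500040901/112608) = 10791*(4500040901/112608) = 5395549040299/12512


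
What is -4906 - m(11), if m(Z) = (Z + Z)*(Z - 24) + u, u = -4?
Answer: -4616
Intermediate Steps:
m(Z) = -4 + 2*Z*(-24 + Z) (m(Z) = (Z + Z)*(Z - 24) - 4 = (2*Z)*(-24 + Z) - 4 = 2*Z*(-24 + Z) - 4 = -4 + 2*Z*(-24 + Z))
-4906 - m(11) = -4906 - (-4 - 48*11 + 2*11**2) = -4906 - (-4 - 528 + 2*121) = -4906 - (-4 - 528 + 242) = -4906 - 1*(-290) = -4906 + 290 = -4616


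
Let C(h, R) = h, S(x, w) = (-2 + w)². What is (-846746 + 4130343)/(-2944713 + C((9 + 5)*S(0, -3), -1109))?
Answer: -3283597/2944363 ≈ -1.1152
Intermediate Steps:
(-846746 + 4130343)/(-2944713 + C((9 + 5)*S(0, -3), -1109)) = (-846746 + 4130343)/(-2944713 + (9 + 5)*(-2 - 3)²) = 3283597/(-2944713 + 14*(-5)²) = 3283597/(-2944713 + 14*25) = 3283597/(-2944713 + 350) = 3283597/(-2944363) = 3283597*(-1/2944363) = -3283597/2944363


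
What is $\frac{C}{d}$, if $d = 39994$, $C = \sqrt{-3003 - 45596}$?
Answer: $\frac{i \sqrt{48599}}{39994} \approx 0.0055121 i$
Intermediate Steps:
$C = i \sqrt{48599}$ ($C = \sqrt{-48599} = i \sqrt{48599} \approx 220.45 i$)
$\frac{C}{d} = \frac{i \sqrt{48599}}{39994}$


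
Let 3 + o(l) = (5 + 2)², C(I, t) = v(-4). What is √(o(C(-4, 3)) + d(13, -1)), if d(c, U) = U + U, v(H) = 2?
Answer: 2*√11 ≈ 6.6332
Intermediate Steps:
C(I, t) = 2
d(c, U) = 2*U
o(l) = 46 (o(l) = -3 + (5 + 2)² = -3 + 7² = -3 + 49 = 46)
√(o(C(-4, 3)) + d(13, -1)) = √(46 + 2*(-1)) = √(46 - 2) = √44 = 2*√11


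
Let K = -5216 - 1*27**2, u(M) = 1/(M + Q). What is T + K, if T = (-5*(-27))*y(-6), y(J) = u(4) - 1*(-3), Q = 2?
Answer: -11035/2 ≈ -5517.5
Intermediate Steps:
u(M) = 1/(2 + M) (u(M) = 1/(M + 2) = 1/(2 + M))
y(J) = 19/6 (y(J) = 1/(2 + 4) - 1*(-3) = 1/6 + 3 = 19/6)
K = -5945 (K = -5216 - 1*729 = -5216 - 729 = -5945)
T = 855/2 (T = -5*(-27)*(19/6) = 135*(19/6) = 855/2 ≈ 427.50)
T + K = 855/2 - 5945 = -11035/2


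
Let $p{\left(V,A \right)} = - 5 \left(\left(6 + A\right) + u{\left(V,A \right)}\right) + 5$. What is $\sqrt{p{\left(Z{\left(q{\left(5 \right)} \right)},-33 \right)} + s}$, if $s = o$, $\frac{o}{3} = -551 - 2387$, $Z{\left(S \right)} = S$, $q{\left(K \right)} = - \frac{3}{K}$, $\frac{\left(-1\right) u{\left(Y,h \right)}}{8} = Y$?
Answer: $i \sqrt{8698} \approx 93.263 i$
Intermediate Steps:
$u{\left(Y,h \right)} = - 8 Y$
$p{\left(V,A \right)} = -25 - 5 A + 40 V$ ($p{\left(V,A \right)} = - 5 \left(\left(6 + A\right) - 8 V\right) + 5 = - 5 \left(6 + A - 8 V\right) + 5 = \left(-30 - 5 A + 40 V\right) + 5 = -25 - 5 A + 40 V$)
$o = -8814$ ($o = 3 \left(-551 - 2387\right) = 3 \left(-2938\right) = -8814$)
$s = -8814$
$\sqrt{p{\left(Z{\left(q{\left(5 \right)} \right)},-33 \right)} + s} = \sqrt{\left(-25 - -165 + 40 \left(- \frac{3}{5}\right)\right) - 8814} = \sqrt{\left(-25 + 165 + 40 \left(\left(-3\right) \frac{1}{5}\right)\right) - 8814} = \sqrt{\left(-25 + 165 + 40 \left(- \frac{3}{5}\right)\right) - 8814} = \sqrt{\left(-25 + 165 - 24\right) - 8814} = \sqrt{116 - 8814} = \sqrt{-8698} = i \sqrt{8698}$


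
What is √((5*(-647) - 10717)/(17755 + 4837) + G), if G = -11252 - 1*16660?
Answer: 23*I*√6574978/353 ≈ 167.07*I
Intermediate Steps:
G = -27912 (G = -11252 - 16660 = -27912)
√((5*(-647) - 10717)/(17755 + 4837) + G) = √((5*(-647) - 10717)/(17755 + 4837) - 27912) = √((-3235 - 10717)/22592 - 27912) = √(-13952*1/22592 - 27912) = √(-218/353 - 27912) = √(-9853154/353) = 23*I*√6574978/353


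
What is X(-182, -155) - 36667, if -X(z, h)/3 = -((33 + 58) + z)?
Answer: -36940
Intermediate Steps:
X(z, h) = 273 + 3*z (X(z, h) = -(-3)*((33 + 58) + z) = -(-3)*(91 + z) = -3*(-91 - z) = 273 + 3*z)
X(-182, -155) - 36667 = (273 + 3*(-182)) - 36667 = (273 - 546) - 36667 = -273 - 36667 = -36940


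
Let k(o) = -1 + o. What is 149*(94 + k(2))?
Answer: 14155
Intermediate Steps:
149*(94 + k(2)) = 149*(94 + (-1 + 2)) = 149*(94 + 1) = 149*95 = 14155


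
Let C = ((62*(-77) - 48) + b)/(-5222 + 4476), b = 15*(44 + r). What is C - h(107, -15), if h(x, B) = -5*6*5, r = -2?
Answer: 58046/373 ≈ 155.62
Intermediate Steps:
b = 630 (b = 15*(44 - 2) = 15*42 = 630)
h(x, B) = -150 (h(x, B) = -30*5 = -150)
C = 2096/373 (C = ((62*(-77) - 48) + 630)/(-5222 + 4476) = ((-4774 - 48) + 630)/(-746) = (-4822 + 630)*(-1/746) = -4192*(-1/746) = 2096/373 ≈ 5.6193)
C - h(107, -15) = 2096/373 - 1*(-150) = 2096/373 + 150 = 58046/373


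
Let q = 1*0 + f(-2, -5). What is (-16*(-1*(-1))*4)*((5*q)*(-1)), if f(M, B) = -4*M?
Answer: 2560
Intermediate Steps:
q = 8 (q = 1*0 - 4*(-2) = 0 + 8 = 8)
(-16*(-1*(-1))*4)*((5*q)*(-1)) = (-16*(-1*(-1))*4)*((5*8)*(-1)) = (-16*4)*(40*(-1)) = -16*4*(-40) = -64*(-40) = 2560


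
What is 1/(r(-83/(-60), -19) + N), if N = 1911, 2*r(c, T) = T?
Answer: 2/3803 ≈ 0.00052590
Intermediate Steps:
r(c, T) = T/2
1/(r(-83/(-60), -19) + N) = 1/((½)*(-19) + 1911) = 1/(-19/2 + 1911) = 1/(3803/2) = 2/3803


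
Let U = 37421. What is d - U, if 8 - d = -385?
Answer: -37028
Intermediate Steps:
d = 393 (d = 8 - 1*(-385) = 8 + 385 = 393)
d - U = 393 - 1*37421 = 393 - 37421 = -37028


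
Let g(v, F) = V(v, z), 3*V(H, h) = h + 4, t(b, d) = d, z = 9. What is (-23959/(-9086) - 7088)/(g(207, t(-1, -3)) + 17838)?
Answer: -193132827/486346322 ≈ -0.39711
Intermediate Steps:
V(H, h) = 4/3 + h/3 (V(H, h) = (h + 4)/3 = (4 + h)/3 = 4/3 + h/3)
g(v, F) = 13/3 (g(v, F) = 4/3 + (⅓)*9 = 4/3 + 3 = 13/3)
(-23959/(-9086) - 7088)/(g(207, t(-1, -3)) + 17838) = (-23959/(-9086) - 7088)/(13/3 + 17838) = (-23959*(-1/9086) - 7088)/(53527/3) = (23959/9086 - 7088)*(3/53527) = -64377609/9086*3/53527 = -193132827/486346322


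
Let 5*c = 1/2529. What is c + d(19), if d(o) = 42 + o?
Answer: 771346/12645 ≈ 61.000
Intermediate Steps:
c = 1/12645 (c = (⅕)/2529 = (⅕)*(1/2529) = 1/12645 ≈ 7.9083e-5)
c + d(19) = 1/12645 + (42 + 19) = 1/12645 + 61 = 771346/12645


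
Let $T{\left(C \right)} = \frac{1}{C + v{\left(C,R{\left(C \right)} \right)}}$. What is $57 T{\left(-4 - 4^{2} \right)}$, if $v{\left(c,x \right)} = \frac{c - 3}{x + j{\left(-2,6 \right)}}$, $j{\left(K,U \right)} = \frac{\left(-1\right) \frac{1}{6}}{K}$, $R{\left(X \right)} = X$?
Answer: $- \frac{13623}{4504} \approx -3.0246$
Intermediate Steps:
$j{\left(K,U \right)} = - \frac{1}{6 K}$ ($j{\left(K,U \right)} = \frac{\left(-1\right) \frac{1}{6}}{K} = - \frac{1}{6 K}$)
$v{\left(c,x \right)} = \frac{-3 + c}{\frac{1}{12} + x}$ ($v{\left(c,x \right)} = \frac{c - 3}{x - \frac{1}{6 \left(-2\right)}} = \frac{-3 + c}{x - - \frac{1}{12}} = \frac{-3 + c}{x + \frac{1}{12}} = \frac{-3 + c}{\frac{1}{12} + x}$)
$T{\left(C \right)} = \frac{1}{C + \frac{12 \left(-3 + C\right)}{1 + 12 C}}$
$57 T{\left(-4 - 4^{2} \right)} = 57 \frac{1 + 12 \left(-4 - 4^{2}\right)}{-36 + 12 \left(-4 - 4^{2}\right)^{2} + 13 \left(-4 - 4^{2}\right)} = 57 \frac{1 + 12 \left(-4 - 16\right)}{-36 + 12 \left(-4 - 16\right)^{2} + 13 \left(-4 - 16\right)} = 57 \frac{1 + 12 \left(-20\right)}{-36 + 12 \left(-20\right)^{2} + 13 \left(-20\right)} = 57 \frac{1 - 240}{-36 + 12 \cdot 400 - 260} = 57 \frac{1}{-36 + 4800 - 260} \left(-239\right) = 57 \cdot \frac{1}{4504} \left(-239\right) = 57 \left(- \frac{239}{4504}\right) = - \frac{13623}{4504}$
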